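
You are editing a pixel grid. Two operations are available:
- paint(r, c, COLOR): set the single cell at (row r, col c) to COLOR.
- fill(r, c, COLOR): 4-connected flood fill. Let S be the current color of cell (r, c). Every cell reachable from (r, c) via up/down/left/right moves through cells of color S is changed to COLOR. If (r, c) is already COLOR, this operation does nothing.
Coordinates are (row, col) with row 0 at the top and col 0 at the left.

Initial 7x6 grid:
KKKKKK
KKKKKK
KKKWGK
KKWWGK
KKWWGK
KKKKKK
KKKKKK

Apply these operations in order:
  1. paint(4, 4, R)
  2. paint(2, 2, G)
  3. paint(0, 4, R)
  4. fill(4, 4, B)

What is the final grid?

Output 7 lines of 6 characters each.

After op 1 paint(4,4,R):
KKKKKK
KKKKKK
KKKWGK
KKWWGK
KKWWRK
KKKKKK
KKKKKK
After op 2 paint(2,2,G):
KKKKKK
KKKKKK
KKGWGK
KKWWGK
KKWWRK
KKKKKK
KKKKKK
After op 3 paint(0,4,R):
KKKKRK
KKKKKK
KKGWGK
KKWWGK
KKWWRK
KKKKKK
KKKKKK
After op 4 fill(4,4,B) [1 cells changed]:
KKKKRK
KKKKKK
KKGWGK
KKWWGK
KKWWBK
KKKKKK
KKKKKK

Answer: KKKKRK
KKKKKK
KKGWGK
KKWWGK
KKWWBK
KKKKKK
KKKKKK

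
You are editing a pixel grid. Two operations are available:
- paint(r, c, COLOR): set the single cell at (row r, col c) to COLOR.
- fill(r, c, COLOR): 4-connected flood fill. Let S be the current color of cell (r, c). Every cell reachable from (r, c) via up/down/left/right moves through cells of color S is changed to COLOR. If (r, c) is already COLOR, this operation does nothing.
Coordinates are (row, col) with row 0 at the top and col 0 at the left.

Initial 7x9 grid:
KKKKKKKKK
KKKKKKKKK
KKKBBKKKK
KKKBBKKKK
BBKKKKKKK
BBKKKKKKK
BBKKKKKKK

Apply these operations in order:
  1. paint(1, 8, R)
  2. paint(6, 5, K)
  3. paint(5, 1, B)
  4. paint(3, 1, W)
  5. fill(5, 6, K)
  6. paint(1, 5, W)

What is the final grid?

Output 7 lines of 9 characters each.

Answer: KKKKKKKKK
KKKKKWKKR
KKKBBKKKK
KWKBBKKKK
BBKKKKKKK
BBKKKKKKK
BBKKKKKKK

Derivation:
After op 1 paint(1,8,R):
KKKKKKKKK
KKKKKKKKR
KKKBBKKKK
KKKBBKKKK
BBKKKKKKK
BBKKKKKKK
BBKKKKKKK
After op 2 paint(6,5,K):
KKKKKKKKK
KKKKKKKKR
KKKBBKKKK
KKKBBKKKK
BBKKKKKKK
BBKKKKKKK
BBKKKKKKK
After op 3 paint(5,1,B):
KKKKKKKKK
KKKKKKKKR
KKKBBKKKK
KKKBBKKKK
BBKKKKKKK
BBKKKKKKK
BBKKKKKKK
After op 4 paint(3,1,W):
KKKKKKKKK
KKKKKKKKR
KKKBBKKKK
KWKBBKKKK
BBKKKKKKK
BBKKKKKKK
BBKKKKKKK
After op 5 fill(5,6,K) [0 cells changed]:
KKKKKKKKK
KKKKKKKKR
KKKBBKKKK
KWKBBKKKK
BBKKKKKKK
BBKKKKKKK
BBKKKKKKK
After op 6 paint(1,5,W):
KKKKKKKKK
KKKKKWKKR
KKKBBKKKK
KWKBBKKKK
BBKKKKKKK
BBKKKKKKK
BBKKKKKKK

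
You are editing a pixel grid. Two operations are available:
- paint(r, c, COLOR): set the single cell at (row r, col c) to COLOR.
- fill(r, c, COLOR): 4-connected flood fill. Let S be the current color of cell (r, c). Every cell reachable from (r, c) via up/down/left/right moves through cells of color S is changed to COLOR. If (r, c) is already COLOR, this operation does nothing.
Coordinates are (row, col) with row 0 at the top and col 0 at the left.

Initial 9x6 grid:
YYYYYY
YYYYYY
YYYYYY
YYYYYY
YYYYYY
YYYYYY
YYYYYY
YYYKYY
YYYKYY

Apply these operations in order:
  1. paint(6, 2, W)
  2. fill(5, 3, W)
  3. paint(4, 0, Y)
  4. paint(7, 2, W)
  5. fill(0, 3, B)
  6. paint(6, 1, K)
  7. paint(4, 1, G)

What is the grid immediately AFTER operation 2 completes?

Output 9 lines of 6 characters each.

After op 1 paint(6,2,W):
YYYYYY
YYYYYY
YYYYYY
YYYYYY
YYYYYY
YYYYYY
YYWYYY
YYYKYY
YYYKYY
After op 2 fill(5,3,W) [51 cells changed]:
WWWWWW
WWWWWW
WWWWWW
WWWWWW
WWWWWW
WWWWWW
WWWWWW
WWWKWW
WWWKWW

Answer: WWWWWW
WWWWWW
WWWWWW
WWWWWW
WWWWWW
WWWWWW
WWWWWW
WWWKWW
WWWKWW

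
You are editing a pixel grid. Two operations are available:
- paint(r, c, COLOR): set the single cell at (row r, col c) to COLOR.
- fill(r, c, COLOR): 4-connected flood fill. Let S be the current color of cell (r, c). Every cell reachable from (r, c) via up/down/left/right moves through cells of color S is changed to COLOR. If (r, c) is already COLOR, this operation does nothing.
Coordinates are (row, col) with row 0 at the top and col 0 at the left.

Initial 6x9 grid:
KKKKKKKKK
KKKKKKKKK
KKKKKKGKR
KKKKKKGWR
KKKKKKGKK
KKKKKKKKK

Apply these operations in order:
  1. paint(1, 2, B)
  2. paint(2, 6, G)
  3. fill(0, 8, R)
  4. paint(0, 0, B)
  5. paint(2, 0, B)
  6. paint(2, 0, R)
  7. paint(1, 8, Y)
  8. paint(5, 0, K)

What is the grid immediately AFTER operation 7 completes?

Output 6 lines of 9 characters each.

After op 1 paint(1,2,B):
KKKKKKKKK
KKBKKKKKK
KKKKKKGKR
KKKKKKGWR
KKKKKKGKK
KKKKKKKKK
After op 2 paint(2,6,G):
KKKKKKKKK
KKBKKKKKK
KKKKKKGKR
KKKKKKGWR
KKKKKKGKK
KKKKKKKKK
After op 3 fill(0,8,R) [47 cells changed]:
RRRRRRRRR
RRBRRRRRR
RRRRRRGRR
RRRRRRGWR
RRRRRRGRR
RRRRRRRRR
After op 4 paint(0,0,B):
BRRRRRRRR
RRBRRRRRR
RRRRRRGRR
RRRRRRGWR
RRRRRRGRR
RRRRRRRRR
After op 5 paint(2,0,B):
BRRRRRRRR
RRBRRRRRR
BRRRRRGRR
RRRRRRGWR
RRRRRRGRR
RRRRRRRRR
After op 6 paint(2,0,R):
BRRRRRRRR
RRBRRRRRR
RRRRRRGRR
RRRRRRGWR
RRRRRRGRR
RRRRRRRRR
After op 7 paint(1,8,Y):
BRRRRRRRR
RRBRRRRRY
RRRRRRGRR
RRRRRRGWR
RRRRRRGRR
RRRRRRRRR

Answer: BRRRRRRRR
RRBRRRRRY
RRRRRRGRR
RRRRRRGWR
RRRRRRGRR
RRRRRRRRR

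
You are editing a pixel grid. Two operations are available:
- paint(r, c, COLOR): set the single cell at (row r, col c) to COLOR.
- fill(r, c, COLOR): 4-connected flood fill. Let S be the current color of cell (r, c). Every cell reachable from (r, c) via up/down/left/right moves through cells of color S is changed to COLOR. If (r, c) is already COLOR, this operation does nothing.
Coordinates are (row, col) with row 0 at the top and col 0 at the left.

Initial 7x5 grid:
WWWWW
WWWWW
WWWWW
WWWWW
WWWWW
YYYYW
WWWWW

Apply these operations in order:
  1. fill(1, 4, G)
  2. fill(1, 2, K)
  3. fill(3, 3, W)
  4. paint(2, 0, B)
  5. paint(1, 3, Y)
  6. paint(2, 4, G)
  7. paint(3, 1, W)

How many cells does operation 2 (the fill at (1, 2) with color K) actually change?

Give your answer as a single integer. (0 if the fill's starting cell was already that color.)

After op 1 fill(1,4,G) [31 cells changed]:
GGGGG
GGGGG
GGGGG
GGGGG
GGGGG
YYYYG
GGGGG
After op 2 fill(1,2,K) [31 cells changed]:
KKKKK
KKKKK
KKKKK
KKKKK
KKKKK
YYYYK
KKKKK

Answer: 31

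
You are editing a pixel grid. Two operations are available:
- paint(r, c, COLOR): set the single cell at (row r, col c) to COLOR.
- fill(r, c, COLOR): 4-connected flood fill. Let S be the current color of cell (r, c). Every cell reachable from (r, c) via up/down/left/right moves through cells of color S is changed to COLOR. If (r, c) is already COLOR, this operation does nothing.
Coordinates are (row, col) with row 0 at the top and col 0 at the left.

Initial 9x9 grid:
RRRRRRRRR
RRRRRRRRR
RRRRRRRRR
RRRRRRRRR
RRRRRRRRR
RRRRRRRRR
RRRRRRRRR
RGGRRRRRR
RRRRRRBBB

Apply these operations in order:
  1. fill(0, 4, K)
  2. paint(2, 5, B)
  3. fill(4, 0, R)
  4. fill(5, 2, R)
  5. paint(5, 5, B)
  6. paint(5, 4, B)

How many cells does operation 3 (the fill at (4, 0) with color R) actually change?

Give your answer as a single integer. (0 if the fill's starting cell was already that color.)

Answer: 75

Derivation:
After op 1 fill(0,4,K) [76 cells changed]:
KKKKKKKKK
KKKKKKKKK
KKKKKKKKK
KKKKKKKKK
KKKKKKKKK
KKKKKKKKK
KKKKKKKKK
KGGKKKKKK
KKKKKKBBB
After op 2 paint(2,5,B):
KKKKKKKKK
KKKKKKKKK
KKKKKBKKK
KKKKKKKKK
KKKKKKKKK
KKKKKKKKK
KKKKKKKKK
KGGKKKKKK
KKKKKKBBB
After op 3 fill(4,0,R) [75 cells changed]:
RRRRRRRRR
RRRRRRRRR
RRRRRBRRR
RRRRRRRRR
RRRRRRRRR
RRRRRRRRR
RRRRRRRRR
RGGRRRRRR
RRRRRRBBB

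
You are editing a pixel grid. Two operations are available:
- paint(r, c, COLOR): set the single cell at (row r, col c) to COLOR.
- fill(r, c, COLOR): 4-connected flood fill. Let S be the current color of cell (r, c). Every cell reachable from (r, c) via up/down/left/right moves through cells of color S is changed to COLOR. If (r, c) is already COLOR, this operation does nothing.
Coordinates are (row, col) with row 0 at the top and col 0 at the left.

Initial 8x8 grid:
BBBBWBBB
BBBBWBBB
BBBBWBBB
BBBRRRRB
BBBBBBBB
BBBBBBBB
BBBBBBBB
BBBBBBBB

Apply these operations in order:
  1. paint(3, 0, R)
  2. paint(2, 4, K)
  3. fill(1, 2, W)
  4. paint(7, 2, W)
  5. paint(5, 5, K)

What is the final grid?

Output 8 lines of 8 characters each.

After op 1 paint(3,0,R):
BBBBWBBB
BBBBWBBB
BBBBWBBB
RBBRRRRB
BBBBBBBB
BBBBBBBB
BBBBBBBB
BBBBBBBB
After op 2 paint(2,4,K):
BBBBWBBB
BBBBWBBB
BBBBKBBB
RBBRRRRB
BBBBBBBB
BBBBBBBB
BBBBBBBB
BBBBBBBB
After op 3 fill(1,2,W) [56 cells changed]:
WWWWWWWW
WWWWWWWW
WWWWKWWW
RWWRRRRW
WWWWWWWW
WWWWWWWW
WWWWWWWW
WWWWWWWW
After op 4 paint(7,2,W):
WWWWWWWW
WWWWWWWW
WWWWKWWW
RWWRRRRW
WWWWWWWW
WWWWWWWW
WWWWWWWW
WWWWWWWW
After op 5 paint(5,5,K):
WWWWWWWW
WWWWWWWW
WWWWKWWW
RWWRRRRW
WWWWWWWW
WWWWWKWW
WWWWWWWW
WWWWWWWW

Answer: WWWWWWWW
WWWWWWWW
WWWWKWWW
RWWRRRRW
WWWWWWWW
WWWWWKWW
WWWWWWWW
WWWWWWWW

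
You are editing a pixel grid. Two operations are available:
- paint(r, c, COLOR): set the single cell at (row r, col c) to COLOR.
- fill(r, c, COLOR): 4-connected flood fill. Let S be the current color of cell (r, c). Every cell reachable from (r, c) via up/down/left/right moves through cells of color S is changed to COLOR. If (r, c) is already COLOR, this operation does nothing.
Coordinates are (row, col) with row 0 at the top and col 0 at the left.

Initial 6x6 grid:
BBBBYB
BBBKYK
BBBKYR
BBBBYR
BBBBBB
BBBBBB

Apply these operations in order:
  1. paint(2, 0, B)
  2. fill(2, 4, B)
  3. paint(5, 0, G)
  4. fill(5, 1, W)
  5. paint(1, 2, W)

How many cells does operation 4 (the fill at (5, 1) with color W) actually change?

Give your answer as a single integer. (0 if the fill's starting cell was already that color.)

Answer: 30

Derivation:
After op 1 paint(2,0,B):
BBBBYB
BBBKYK
BBBKYR
BBBBYR
BBBBBB
BBBBBB
After op 2 fill(2,4,B) [4 cells changed]:
BBBBBB
BBBKBK
BBBKBR
BBBBBR
BBBBBB
BBBBBB
After op 3 paint(5,0,G):
BBBBBB
BBBKBK
BBBKBR
BBBBBR
BBBBBB
GBBBBB
After op 4 fill(5,1,W) [30 cells changed]:
WWWWWW
WWWKWK
WWWKWR
WWWWWR
WWWWWW
GWWWWW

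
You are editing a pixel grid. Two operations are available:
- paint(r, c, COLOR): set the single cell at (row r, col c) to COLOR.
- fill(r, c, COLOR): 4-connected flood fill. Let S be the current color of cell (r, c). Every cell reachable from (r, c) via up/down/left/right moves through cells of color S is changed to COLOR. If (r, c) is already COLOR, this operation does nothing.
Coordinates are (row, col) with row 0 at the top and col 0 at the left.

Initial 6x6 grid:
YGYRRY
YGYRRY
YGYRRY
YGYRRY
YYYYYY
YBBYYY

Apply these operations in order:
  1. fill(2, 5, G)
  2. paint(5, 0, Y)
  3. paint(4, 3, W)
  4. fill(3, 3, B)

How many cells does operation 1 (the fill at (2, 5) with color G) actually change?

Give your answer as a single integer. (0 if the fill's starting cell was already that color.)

After op 1 fill(2,5,G) [22 cells changed]:
GGGRRG
GGGRRG
GGGRRG
GGGRRG
GGGGGG
GBBGGG

Answer: 22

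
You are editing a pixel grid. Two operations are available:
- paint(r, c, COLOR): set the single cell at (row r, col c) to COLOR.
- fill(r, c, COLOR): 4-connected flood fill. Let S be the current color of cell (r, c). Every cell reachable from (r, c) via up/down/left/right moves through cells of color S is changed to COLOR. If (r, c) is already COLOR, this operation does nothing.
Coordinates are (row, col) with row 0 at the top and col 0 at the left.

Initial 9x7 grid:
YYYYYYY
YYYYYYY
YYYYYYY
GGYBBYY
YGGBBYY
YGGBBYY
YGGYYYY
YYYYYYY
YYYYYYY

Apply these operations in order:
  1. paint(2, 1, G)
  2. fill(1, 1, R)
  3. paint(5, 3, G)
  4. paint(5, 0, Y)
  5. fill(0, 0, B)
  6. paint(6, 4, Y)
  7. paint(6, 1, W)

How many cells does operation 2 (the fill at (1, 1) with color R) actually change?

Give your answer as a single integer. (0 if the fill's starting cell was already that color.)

Answer: 48

Derivation:
After op 1 paint(2,1,G):
YYYYYYY
YYYYYYY
YGYYYYY
GGYBBYY
YGGBBYY
YGGBBYY
YGGYYYY
YYYYYYY
YYYYYYY
After op 2 fill(1,1,R) [48 cells changed]:
RRRRRRR
RRRRRRR
RGRRRRR
GGRBBRR
RGGBBRR
RGGBBRR
RGGRRRR
RRRRRRR
RRRRRRR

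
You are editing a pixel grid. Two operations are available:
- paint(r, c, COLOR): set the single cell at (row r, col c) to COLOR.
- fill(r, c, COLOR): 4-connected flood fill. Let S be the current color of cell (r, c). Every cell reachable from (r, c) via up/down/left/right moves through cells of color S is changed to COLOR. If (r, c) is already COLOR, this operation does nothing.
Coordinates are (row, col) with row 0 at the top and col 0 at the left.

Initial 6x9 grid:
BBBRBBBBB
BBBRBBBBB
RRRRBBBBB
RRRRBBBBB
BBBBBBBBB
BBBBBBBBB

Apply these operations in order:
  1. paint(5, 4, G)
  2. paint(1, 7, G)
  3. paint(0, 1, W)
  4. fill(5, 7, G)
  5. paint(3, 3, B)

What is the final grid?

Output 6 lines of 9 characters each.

Answer: BWBRGGGGG
BBBRGGGGG
RRRRGGGGG
RRRBGGGGG
GGGGGGGGG
GGGGGGGGG

Derivation:
After op 1 paint(5,4,G):
BBBRBBBBB
BBBRBBBBB
RRRRBBBBB
RRRRBBBBB
BBBBBBBBB
BBBBGBBBB
After op 2 paint(1,7,G):
BBBRBBBBB
BBBRBBBGB
RRRRBBBBB
RRRRBBBBB
BBBBBBBBB
BBBBGBBBB
After op 3 paint(0,1,W):
BWBRBBBBB
BBBRBBBGB
RRRRBBBBB
RRRRBBBBB
BBBBBBBBB
BBBBGBBBB
After op 4 fill(5,7,G) [36 cells changed]:
BWBRGGGGG
BBBRGGGGG
RRRRGGGGG
RRRRGGGGG
GGGGGGGGG
GGGGGGGGG
After op 5 paint(3,3,B):
BWBRGGGGG
BBBRGGGGG
RRRRGGGGG
RRRBGGGGG
GGGGGGGGG
GGGGGGGGG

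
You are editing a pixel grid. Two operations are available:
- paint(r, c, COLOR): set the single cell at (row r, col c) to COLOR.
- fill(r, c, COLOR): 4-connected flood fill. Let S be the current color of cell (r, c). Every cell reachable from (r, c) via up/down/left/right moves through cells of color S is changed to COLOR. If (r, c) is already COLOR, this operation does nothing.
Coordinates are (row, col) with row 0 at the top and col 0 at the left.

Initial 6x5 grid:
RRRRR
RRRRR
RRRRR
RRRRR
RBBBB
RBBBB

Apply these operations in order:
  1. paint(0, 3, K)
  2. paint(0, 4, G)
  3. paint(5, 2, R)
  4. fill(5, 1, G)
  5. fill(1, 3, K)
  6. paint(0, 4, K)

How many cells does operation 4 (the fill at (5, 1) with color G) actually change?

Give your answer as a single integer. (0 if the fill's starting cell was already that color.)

Answer: 7

Derivation:
After op 1 paint(0,3,K):
RRRKR
RRRRR
RRRRR
RRRRR
RBBBB
RBBBB
After op 2 paint(0,4,G):
RRRKG
RRRRR
RRRRR
RRRRR
RBBBB
RBBBB
After op 3 paint(5,2,R):
RRRKG
RRRRR
RRRRR
RRRRR
RBBBB
RBRBB
After op 4 fill(5,1,G) [7 cells changed]:
RRRKG
RRRRR
RRRRR
RRRRR
RGGGG
RGRGG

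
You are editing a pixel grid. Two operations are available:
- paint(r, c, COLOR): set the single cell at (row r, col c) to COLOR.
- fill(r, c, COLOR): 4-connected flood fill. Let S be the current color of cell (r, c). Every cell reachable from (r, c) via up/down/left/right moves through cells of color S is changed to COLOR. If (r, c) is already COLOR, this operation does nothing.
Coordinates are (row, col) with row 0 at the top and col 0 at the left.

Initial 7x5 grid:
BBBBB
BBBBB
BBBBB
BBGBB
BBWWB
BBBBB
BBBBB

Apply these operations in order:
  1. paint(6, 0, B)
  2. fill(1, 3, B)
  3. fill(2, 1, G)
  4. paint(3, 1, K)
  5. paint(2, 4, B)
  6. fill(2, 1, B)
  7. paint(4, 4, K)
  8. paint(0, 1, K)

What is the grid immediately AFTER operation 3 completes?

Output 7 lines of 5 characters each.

Answer: GGGGG
GGGGG
GGGGG
GGGGG
GGWWG
GGGGG
GGGGG

Derivation:
After op 1 paint(6,0,B):
BBBBB
BBBBB
BBBBB
BBGBB
BBWWB
BBBBB
BBBBB
After op 2 fill(1,3,B) [0 cells changed]:
BBBBB
BBBBB
BBBBB
BBGBB
BBWWB
BBBBB
BBBBB
After op 3 fill(2,1,G) [32 cells changed]:
GGGGG
GGGGG
GGGGG
GGGGG
GGWWG
GGGGG
GGGGG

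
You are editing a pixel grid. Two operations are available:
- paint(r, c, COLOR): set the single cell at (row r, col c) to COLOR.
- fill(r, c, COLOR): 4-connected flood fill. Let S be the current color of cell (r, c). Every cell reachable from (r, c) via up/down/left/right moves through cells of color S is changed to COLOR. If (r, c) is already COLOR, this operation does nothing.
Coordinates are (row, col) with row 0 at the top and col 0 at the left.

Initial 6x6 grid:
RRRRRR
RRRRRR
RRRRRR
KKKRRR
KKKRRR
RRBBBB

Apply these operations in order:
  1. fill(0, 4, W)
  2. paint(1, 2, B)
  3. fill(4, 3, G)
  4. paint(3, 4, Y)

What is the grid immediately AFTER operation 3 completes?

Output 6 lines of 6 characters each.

After op 1 fill(0,4,W) [24 cells changed]:
WWWWWW
WWWWWW
WWWWWW
KKKWWW
KKKWWW
RRBBBB
After op 2 paint(1,2,B):
WWWWWW
WWBWWW
WWWWWW
KKKWWW
KKKWWW
RRBBBB
After op 3 fill(4,3,G) [23 cells changed]:
GGGGGG
GGBGGG
GGGGGG
KKKGGG
KKKGGG
RRBBBB

Answer: GGGGGG
GGBGGG
GGGGGG
KKKGGG
KKKGGG
RRBBBB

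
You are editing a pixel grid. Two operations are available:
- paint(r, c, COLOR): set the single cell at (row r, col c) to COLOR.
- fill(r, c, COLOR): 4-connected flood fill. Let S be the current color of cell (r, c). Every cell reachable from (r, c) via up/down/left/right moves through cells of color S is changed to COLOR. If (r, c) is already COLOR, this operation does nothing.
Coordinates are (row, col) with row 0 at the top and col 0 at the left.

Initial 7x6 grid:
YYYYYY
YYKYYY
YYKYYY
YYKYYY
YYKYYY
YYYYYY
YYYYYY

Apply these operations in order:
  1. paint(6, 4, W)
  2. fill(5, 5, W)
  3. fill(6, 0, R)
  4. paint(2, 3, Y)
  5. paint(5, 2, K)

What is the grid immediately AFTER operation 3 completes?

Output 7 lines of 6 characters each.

After op 1 paint(6,4,W):
YYYYYY
YYKYYY
YYKYYY
YYKYYY
YYKYYY
YYYYYY
YYYYWY
After op 2 fill(5,5,W) [37 cells changed]:
WWWWWW
WWKWWW
WWKWWW
WWKWWW
WWKWWW
WWWWWW
WWWWWW
After op 3 fill(6,0,R) [38 cells changed]:
RRRRRR
RRKRRR
RRKRRR
RRKRRR
RRKRRR
RRRRRR
RRRRRR

Answer: RRRRRR
RRKRRR
RRKRRR
RRKRRR
RRKRRR
RRRRRR
RRRRRR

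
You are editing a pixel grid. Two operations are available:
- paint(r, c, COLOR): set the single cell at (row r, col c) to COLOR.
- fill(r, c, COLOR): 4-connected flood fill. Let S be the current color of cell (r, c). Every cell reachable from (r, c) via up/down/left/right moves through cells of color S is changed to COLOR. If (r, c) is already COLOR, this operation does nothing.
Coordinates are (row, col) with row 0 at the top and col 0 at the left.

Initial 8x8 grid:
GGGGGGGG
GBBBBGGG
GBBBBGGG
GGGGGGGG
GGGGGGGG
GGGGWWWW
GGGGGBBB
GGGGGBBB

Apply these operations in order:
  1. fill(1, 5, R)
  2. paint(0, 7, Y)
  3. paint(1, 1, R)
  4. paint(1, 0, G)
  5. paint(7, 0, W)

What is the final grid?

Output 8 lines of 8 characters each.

Answer: RRRRRRRY
GRBBBRRR
RBBBBRRR
RRRRRRRR
RRRRRRRR
RRRRWWWW
RRRRRBBB
WRRRRBBB

Derivation:
After op 1 fill(1,5,R) [46 cells changed]:
RRRRRRRR
RBBBBRRR
RBBBBRRR
RRRRRRRR
RRRRRRRR
RRRRWWWW
RRRRRBBB
RRRRRBBB
After op 2 paint(0,7,Y):
RRRRRRRY
RBBBBRRR
RBBBBRRR
RRRRRRRR
RRRRRRRR
RRRRWWWW
RRRRRBBB
RRRRRBBB
After op 3 paint(1,1,R):
RRRRRRRY
RRBBBRRR
RBBBBRRR
RRRRRRRR
RRRRRRRR
RRRRWWWW
RRRRRBBB
RRRRRBBB
After op 4 paint(1,0,G):
RRRRRRRY
GRBBBRRR
RBBBBRRR
RRRRRRRR
RRRRRRRR
RRRRWWWW
RRRRRBBB
RRRRRBBB
After op 5 paint(7,0,W):
RRRRRRRY
GRBBBRRR
RBBBBRRR
RRRRRRRR
RRRRRRRR
RRRRWWWW
RRRRRBBB
WRRRRBBB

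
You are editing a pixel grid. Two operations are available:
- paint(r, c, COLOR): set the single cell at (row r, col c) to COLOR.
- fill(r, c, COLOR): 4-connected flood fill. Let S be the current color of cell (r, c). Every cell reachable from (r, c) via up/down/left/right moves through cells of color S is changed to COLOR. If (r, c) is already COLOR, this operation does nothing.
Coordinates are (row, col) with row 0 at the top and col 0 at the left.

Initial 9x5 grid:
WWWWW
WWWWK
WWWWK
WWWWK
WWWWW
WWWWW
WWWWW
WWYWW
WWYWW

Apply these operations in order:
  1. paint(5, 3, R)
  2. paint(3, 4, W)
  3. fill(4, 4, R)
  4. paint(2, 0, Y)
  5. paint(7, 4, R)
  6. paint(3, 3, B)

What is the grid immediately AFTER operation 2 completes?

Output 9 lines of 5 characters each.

After op 1 paint(5,3,R):
WWWWW
WWWWK
WWWWK
WWWWK
WWWWW
WWWRW
WWWWW
WWYWW
WWYWW
After op 2 paint(3,4,W):
WWWWW
WWWWK
WWWWK
WWWWW
WWWWW
WWWRW
WWWWW
WWYWW
WWYWW

Answer: WWWWW
WWWWK
WWWWK
WWWWW
WWWWW
WWWRW
WWWWW
WWYWW
WWYWW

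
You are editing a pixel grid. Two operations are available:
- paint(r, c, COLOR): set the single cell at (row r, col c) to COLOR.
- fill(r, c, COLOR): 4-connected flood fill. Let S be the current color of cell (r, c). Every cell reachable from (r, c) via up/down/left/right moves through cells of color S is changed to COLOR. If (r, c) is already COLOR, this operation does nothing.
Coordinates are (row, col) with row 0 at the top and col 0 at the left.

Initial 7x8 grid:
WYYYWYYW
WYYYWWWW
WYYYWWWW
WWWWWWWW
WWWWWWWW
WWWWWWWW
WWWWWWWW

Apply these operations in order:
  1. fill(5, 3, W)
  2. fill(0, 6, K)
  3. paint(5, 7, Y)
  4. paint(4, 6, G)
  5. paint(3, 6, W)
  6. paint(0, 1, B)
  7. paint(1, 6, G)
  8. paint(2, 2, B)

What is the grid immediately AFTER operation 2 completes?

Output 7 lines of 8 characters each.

Answer: WYYYWKKW
WYYYWWWW
WYYYWWWW
WWWWWWWW
WWWWWWWW
WWWWWWWW
WWWWWWWW

Derivation:
After op 1 fill(5,3,W) [0 cells changed]:
WYYYWYYW
WYYYWWWW
WYYYWWWW
WWWWWWWW
WWWWWWWW
WWWWWWWW
WWWWWWWW
After op 2 fill(0,6,K) [2 cells changed]:
WYYYWKKW
WYYYWWWW
WYYYWWWW
WWWWWWWW
WWWWWWWW
WWWWWWWW
WWWWWWWW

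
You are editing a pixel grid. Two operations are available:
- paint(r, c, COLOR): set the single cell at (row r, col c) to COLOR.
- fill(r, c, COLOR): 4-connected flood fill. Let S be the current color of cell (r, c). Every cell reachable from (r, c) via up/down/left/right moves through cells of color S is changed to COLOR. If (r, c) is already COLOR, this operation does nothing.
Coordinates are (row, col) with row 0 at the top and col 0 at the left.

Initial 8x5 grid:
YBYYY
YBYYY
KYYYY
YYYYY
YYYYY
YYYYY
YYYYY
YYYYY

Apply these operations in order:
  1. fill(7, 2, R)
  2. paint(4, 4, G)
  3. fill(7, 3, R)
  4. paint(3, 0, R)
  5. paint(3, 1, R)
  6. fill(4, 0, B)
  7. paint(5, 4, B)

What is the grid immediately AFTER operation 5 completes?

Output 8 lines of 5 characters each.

After op 1 fill(7,2,R) [35 cells changed]:
YBRRR
YBRRR
KRRRR
RRRRR
RRRRR
RRRRR
RRRRR
RRRRR
After op 2 paint(4,4,G):
YBRRR
YBRRR
KRRRR
RRRRR
RRRRG
RRRRR
RRRRR
RRRRR
After op 3 fill(7,3,R) [0 cells changed]:
YBRRR
YBRRR
KRRRR
RRRRR
RRRRG
RRRRR
RRRRR
RRRRR
After op 4 paint(3,0,R):
YBRRR
YBRRR
KRRRR
RRRRR
RRRRG
RRRRR
RRRRR
RRRRR
After op 5 paint(3,1,R):
YBRRR
YBRRR
KRRRR
RRRRR
RRRRG
RRRRR
RRRRR
RRRRR

Answer: YBRRR
YBRRR
KRRRR
RRRRR
RRRRG
RRRRR
RRRRR
RRRRR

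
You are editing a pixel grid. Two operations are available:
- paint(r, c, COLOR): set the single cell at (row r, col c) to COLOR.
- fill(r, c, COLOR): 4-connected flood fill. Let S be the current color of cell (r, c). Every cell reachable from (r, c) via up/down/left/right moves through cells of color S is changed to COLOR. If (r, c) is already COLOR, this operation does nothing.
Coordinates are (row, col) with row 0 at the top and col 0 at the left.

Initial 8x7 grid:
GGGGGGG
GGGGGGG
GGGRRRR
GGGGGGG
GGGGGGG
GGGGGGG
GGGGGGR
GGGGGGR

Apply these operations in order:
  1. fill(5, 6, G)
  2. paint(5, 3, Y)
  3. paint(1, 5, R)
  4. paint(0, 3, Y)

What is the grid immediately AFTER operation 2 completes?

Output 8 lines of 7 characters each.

Answer: GGGGGGG
GGGGGGG
GGGRRRR
GGGGGGG
GGGGGGG
GGGYGGG
GGGGGGR
GGGGGGR

Derivation:
After op 1 fill(5,6,G) [0 cells changed]:
GGGGGGG
GGGGGGG
GGGRRRR
GGGGGGG
GGGGGGG
GGGGGGG
GGGGGGR
GGGGGGR
After op 2 paint(5,3,Y):
GGGGGGG
GGGGGGG
GGGRRRR
GGGGGGG
GGGGGGG
GGGYGGG
GGGGGGR
GGGGGGR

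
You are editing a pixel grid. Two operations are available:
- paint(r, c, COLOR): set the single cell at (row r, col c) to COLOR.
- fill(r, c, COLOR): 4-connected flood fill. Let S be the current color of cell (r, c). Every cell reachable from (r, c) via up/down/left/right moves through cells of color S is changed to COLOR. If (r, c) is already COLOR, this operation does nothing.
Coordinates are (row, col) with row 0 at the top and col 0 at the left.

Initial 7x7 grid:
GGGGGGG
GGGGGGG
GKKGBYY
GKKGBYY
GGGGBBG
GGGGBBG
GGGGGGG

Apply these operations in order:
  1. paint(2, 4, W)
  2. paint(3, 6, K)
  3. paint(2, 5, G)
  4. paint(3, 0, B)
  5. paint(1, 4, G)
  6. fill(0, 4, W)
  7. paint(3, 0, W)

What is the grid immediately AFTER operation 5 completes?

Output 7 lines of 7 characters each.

Answer: GGGGGGG
GGGGGGG
GKKGWGY
BKKGBYK
GGGGBBG
GGGGBBG
GGGGGGG

Derivation:
After op 1 paint(2,4,W):
GGGGGGG
GGGGGGG
GKKGWYY
GKKGBYY
GGGGBBG
GGGGBBG
GGGGGGG
After op 2 paint(3,6,K):
GGGGGGG
GGGGGGG
GKKGWYY
GKKGBYK
GGGGBBG
GGGGBBG
GGGGGGG
After op 3 paint(2,5,G):
GGGGGGG
GGGGGGG
GKKGWGY
GKKGBYK
GGGGBBG
GGGGBBG
GGGGGGG
After op 4 paint(3,0,B):
GGGGGGG
GGGGGGG
GKKGWGY
BKKGBYK
GGGGBBG
GGGGBBG
GGGGGGG
After op 5 paint(1,4,G):
GGGGGGG
GGGGGGG
GKKGWGY
BKKGBYK
GGGGBBG
GGGGBBG
GGGGGGG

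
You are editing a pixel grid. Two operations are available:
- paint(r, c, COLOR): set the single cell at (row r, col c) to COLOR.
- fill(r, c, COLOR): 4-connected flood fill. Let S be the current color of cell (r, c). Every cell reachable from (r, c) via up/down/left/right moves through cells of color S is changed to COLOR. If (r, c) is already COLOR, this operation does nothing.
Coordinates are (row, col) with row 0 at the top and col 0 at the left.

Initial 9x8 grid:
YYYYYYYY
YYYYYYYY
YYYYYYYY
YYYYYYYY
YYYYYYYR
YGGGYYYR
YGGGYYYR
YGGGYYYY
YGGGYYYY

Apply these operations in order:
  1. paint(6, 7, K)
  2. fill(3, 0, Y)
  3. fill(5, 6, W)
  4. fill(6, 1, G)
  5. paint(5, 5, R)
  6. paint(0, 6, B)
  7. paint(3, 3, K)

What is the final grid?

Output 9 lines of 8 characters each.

Answer: WWWWWWBW
WWWWWWWW
WWWWWWWW
WWWKWWWW
WWWWWWWR
WGGGWRWR
WGGGWWWK
WGGGWWWW
WGGGWWWW

Derivation:
After op 1 paint(6,7,K):
YYYYYYYY
YYYYYYYY
YYYYYYYY
YYYYYYYY
YYYYYYYR
YGGGYYYR
YGGGYYYK
YGGGYYYY
YGGGYYYY
After op 2 fill(3,0,Y) [0 cells changed]:
YYYYYYYY
YYYYYYYY
YYYYYYYY
YYYYYYYY
YYYYYYYR
YGGGYYYR
YGGGYYYK
YGGGYYYY
YGGGYYYY
After op 3 fill(5,6,W) [57 cells changed]:
WWWWWWWW
WWWWWWWW
WWWWWWWW
WWWWWWWW
WWWWWWWR
WGGGWWWR
WGGGWWWK
WGGGWWWW
WGGGWWWW
After op 4 fill(6,1,G) [0 cells changed]:
WWWWWWWW
WWWWWWWW
WWWWWWWW
WWWWWWWW
WWWWWWWR
WGGGWWWR
WGGGWWWK
WGGGWWWW
WGGGWWWW
After op 5 paint(5,5,R):
WWWWWWWW
WWWWWWWW
WWWWWWWW
WWWWWWWW
WWWWWWWR
WGGGWRWR
WGGGWWWK
WGGGWWWW
WGGGWWWW
After op 6 paint(0,6,B):
WWWWWWBW
WWWWWWWW
WWWWWWWW
WWWWWWWW
WWWWWWWR
WGGGWRWR
WGGGWWWK
WGGGWWWW
WGGGWWWW
After op 7 paint(3,3,K):
WWWWWWBW
WWWWWWWW
WWWWWWWW
WWWKWWWW
WWWWWWWR
WGGGWRWR
WGGGWWWK
WGGGWWWW
WGGGWWWW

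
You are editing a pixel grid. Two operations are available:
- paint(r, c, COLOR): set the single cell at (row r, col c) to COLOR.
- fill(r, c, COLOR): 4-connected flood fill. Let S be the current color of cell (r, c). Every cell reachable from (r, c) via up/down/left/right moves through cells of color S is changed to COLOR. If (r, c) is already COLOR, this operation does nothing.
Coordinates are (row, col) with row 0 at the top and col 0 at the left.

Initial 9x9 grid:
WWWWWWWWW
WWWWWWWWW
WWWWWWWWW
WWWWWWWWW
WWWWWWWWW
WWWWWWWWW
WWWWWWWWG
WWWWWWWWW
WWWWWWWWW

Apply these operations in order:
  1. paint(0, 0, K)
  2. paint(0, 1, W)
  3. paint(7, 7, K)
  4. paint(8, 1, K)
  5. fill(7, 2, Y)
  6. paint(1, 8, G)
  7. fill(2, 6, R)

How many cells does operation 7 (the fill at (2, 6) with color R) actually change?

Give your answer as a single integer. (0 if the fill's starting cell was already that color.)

Answer: 76

Derivation:
After op 1 paint(0,0,K):
KWWWWWWWW
WWWWWWWWW
WWWWWWWWW
WWWWWWWWW
WWWWWWWWW
WWWWWWWWW
WWWWWWWWG
WWWWWWWWW
WWWWWWWWW
After op 2 paint(0,1,W):
KWWWWWWWW
WWWWWWWWW
WWWWWWWWW
WWWWWWWWW
WWWWWWWWW
WWWWWWWWW
WWWWWWWWG
WWWWWWWWW
WWWWWWWWW
After op 3 paint(7,7,K):
KWWWWWWWW
WWWWWWWWW
WWWWWWWWW
WWWWWWWWW
WWWWWWWWW
WWWWWWWWW
WWWWWWWWG
WWWWWWWKW
WWWWWWWWW
After op 4 paint(8,1,K):
KWWWWWWWW
WWWWWWWWW
WWWWWWWWW
WWWWWWWWW
WWWWWWWWW
WWWWWWWWW
WWWWWWWWG
WWWWWWWKW
WKWWWWWWW
After op 5 fill(7,2,Y) [77 cells changed]:
KYYYYYYYY
YYYYYYYYY
YYYYYYYYY
YYYYYYYYY
YYYYYYYYY
YYYYYYYYY
YYYYYYYYG
YYYYYYYKY
YKYYYYYYY
After op 6 paint(1,8,G):
KYYYYYYYY
YYYYYYYYG
YYYYYYYYY
YYYYYYYYY
YYYYYYYYY
YYYYYYYYY
YYYYYYYYG
YYYYYYYKY
YKYYYYYYY
After op 7 fill(2,6,R) [76 cells changed]:
KRRRRRRRR
RRRRRRRRG
RRRRRRRRR
RRRRRRRRR
RRRRRRRRR
RRRRRRRRR
RRRRRRRRG
RRRRRRRKR
RKRRRRRRR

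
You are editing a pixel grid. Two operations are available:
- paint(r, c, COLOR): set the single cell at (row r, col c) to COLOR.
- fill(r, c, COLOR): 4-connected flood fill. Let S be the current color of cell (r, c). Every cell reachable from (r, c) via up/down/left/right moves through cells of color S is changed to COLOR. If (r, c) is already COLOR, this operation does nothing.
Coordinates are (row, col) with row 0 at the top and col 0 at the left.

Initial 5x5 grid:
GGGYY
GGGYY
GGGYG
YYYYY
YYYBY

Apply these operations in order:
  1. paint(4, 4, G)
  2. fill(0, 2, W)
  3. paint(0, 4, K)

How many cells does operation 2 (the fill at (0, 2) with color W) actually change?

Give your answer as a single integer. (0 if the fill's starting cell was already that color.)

After op 1 paint(4,4,G):
GGGYY
GGGYY
GGGYG
YYYYY
YYYBG
After op 2 fill(0,2,W) [9 cells changed]:
WWWYY
WWWYY
WWWYG
YYYYY
YYYBG

Answer: 9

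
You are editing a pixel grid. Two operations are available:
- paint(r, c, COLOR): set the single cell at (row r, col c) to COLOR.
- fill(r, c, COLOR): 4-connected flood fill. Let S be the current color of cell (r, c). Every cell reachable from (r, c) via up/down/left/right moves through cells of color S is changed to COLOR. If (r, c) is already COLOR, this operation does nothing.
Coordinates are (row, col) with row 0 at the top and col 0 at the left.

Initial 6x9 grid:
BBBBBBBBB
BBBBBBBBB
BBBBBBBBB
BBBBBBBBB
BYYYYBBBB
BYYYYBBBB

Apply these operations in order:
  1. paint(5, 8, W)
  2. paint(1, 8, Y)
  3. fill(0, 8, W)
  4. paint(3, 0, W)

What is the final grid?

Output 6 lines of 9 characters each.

Answer: WWWWWWWWW
WWWWWWWWY
WWWWWWWWW
WWWWWWWWW
WYYYYWWWW
WYYYYWWWW

Derivation:
After op 1 paint(5,8,W):
BBBBBBBBB
BBBBBBBBB
BBBBBBBBB
BBBBBBBBB
BYYYYBBBB
BYYYYBBBW
After op 2 paint(1,8,Y):
BBBBBBBBB
BBBBBBBBY
BBBBBBBBB
BBBBBBBBB
BYYYYBBBB
BYYYYBBBW
After op 3 fill(0,8,W) [44 cells changed]:
WWWWWWWWW
WWWWWWWWY
WWWWWWWWW
WWWWWWWWW
WYYYYWWWW
WYYYYWWWW
After op 4 paint(3,0,W):
WWWWWWWWW
WWWWWWWWY
WWWWWWWWW
WWWWWWWWW
WYYYYWWWW
WYYYYWWWW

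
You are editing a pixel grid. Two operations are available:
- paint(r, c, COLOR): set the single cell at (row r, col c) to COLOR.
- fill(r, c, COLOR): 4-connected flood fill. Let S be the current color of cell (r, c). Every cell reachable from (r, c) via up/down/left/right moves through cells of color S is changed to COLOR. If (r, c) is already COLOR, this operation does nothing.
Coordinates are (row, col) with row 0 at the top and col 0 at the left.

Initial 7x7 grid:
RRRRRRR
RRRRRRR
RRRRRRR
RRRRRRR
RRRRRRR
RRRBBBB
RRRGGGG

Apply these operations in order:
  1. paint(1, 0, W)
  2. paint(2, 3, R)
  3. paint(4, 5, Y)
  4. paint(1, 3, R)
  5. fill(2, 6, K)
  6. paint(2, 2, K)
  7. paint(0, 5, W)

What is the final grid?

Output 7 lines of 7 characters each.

Answer: KKKKKWK
WKKKKKK
KKKKKKK
KKKKKKK
KKKKKYK
KKKBBBB
KKKGGGG

Derivation:
After op 1 paint(1,0,W):
RRRRRRR
WRRRRRR
RRRRRRR
RRRRRRR
RRRRRRR
RRRBBBB
RRRGGGG
After op 2 paint(2,3,R):
RRRRRRR
WRRRRRR
RRRRRRR
RRRRRRR
RRRRRRR
RRRBBBB
RRRGGGG
After op 3 paint(4,5,Y):
RRRRRRR
WRRRRRR
RRRRRRR
RRRRRRR
RRRRRYR
RRRBBBB
RRRGGGG
After op 4 paint(1,3,R):
RRRRRRR
WRRRRRR
RRRRRRR
RRRRRRR
RRRRRYR
RRRBBBB
RRRGGGG
After op 5 fill(2,6,K) [39 cells changed]:
KKKKKKK
WKKKKKK
KKKKKKK
KKKKKKK
KKKKKYK
KKKBBBB
KKKGGGG
After op 6 paint(2,2,K):
KKKKKKK
WKKKKKK
KKKKKKK
KKKKKKK
KKKKKYK
KKKBBBB
KKKGGGG
After op 7 paint(0,5,W):
KKKKKWK
WKKKKKK
KKKKKKK
KKKKKKK
KKKKKYK
KKKBBBB
KKKGGGG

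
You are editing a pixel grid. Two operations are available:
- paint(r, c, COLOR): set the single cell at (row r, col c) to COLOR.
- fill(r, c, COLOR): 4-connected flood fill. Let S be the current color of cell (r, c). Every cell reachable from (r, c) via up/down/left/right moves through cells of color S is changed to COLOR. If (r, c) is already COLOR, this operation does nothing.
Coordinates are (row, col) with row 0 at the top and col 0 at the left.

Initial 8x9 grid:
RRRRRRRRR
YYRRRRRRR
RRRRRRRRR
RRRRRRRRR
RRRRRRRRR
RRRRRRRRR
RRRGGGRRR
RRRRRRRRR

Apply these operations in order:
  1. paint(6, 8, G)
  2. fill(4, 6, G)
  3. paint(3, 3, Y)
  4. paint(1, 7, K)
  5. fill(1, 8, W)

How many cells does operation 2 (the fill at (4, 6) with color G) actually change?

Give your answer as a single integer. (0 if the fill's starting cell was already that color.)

After op 1 paint(6,8,G):
RRRRRRRRR
YYRRRRRRR
RRRRRRRRR
RRRRRRRRR
RRRRRRRRR
RRRRRRRRR
RRRGGGRRG
RRRRRRRRR
After op 2 fill(4,6,G) [66 cells changed]:
GGGGGGGGG
YYGGGGGGG
GGGGGGGGG
GGGGGGGGG
GGGGGGGGG
GGGGGGGGG
GGGGGGGGG
GGGGGGGGG

Answer: 66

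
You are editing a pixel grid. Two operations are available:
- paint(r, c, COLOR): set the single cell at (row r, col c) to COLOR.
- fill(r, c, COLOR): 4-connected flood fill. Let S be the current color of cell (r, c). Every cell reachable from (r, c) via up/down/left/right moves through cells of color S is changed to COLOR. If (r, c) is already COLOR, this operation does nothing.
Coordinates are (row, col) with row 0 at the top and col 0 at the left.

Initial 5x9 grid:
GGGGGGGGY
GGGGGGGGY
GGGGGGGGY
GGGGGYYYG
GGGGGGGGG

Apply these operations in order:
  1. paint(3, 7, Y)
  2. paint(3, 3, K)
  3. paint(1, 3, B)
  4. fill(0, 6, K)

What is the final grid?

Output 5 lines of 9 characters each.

After op 1 paint(3,7,Y):
GGGGGGGGY
GGGGGGGGY
GGGGGGGGY
GGGGGYYYG
GGGGGGGGG
After op 2 paint(3,3,K):
GGGGGGGGY
GGGGGGGGY
GGGGGGGGY
GGGKGYYYG
GGGGGGGGG
After op 3 paint(1,3,B):
GGGGGGGGY
GGGBGGGGY
GGGGGGGGY
GGGKGYYYG
GGGGGGGGG
After op 4 fill(0,6,K) [37 cells changed]:
KKKKKKKKY
KKKBKKKKY
KKKKKKKKY
KKKKKYYYK
KKKKKKKKK

Answer: KKKKKKKKY
KKKBKKKKY
KKKKKKKKY
KKKKKYYYK
KKKKKKKKK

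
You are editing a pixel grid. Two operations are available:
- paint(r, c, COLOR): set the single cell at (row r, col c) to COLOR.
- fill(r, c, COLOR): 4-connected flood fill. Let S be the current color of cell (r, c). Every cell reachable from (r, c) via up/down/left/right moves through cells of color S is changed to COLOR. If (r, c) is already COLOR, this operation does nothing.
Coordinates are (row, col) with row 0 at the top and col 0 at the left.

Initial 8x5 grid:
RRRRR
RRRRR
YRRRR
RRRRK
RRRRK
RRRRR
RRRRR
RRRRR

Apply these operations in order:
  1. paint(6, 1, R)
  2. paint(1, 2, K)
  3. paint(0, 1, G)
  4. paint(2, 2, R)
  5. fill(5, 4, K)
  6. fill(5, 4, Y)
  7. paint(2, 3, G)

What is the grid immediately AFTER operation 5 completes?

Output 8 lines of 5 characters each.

Answer: KGKKK
KKKKK
YKKKK
KKKKK
KKKKK
KKKKK
KKKKK
KKKKK

Derivation:
After op 1 paint(6,1,R):
RRRRR
RRRRR
YRRRR
RRRRK
RRRRK
RRRRR
RRRRR
RRRRR
After op 2 paint(1,2,K):
RRRRR
RRKRR
YRRRR
RRRRK
RRRRK
RRRRR
RRRRR
RRRRR
After op 3 paint(0,1,G):
RGRRR
RRKRR
YRRRR
RRRRK
RRRRK
RRRRR
RRRRR
RRRRR
After op 4 paint(2,2,R):
RGRRR
RRKRR
YRRRR
RRRRK
RRRRK
RRRRR
RRRRR
RRRRR
After op 5 fill(5,4,K) [35 cells changed]:
KGKKK
KKKKK
YKKKK
KKKKK
KKKKK
KKKKK
KKKKK
KKKKK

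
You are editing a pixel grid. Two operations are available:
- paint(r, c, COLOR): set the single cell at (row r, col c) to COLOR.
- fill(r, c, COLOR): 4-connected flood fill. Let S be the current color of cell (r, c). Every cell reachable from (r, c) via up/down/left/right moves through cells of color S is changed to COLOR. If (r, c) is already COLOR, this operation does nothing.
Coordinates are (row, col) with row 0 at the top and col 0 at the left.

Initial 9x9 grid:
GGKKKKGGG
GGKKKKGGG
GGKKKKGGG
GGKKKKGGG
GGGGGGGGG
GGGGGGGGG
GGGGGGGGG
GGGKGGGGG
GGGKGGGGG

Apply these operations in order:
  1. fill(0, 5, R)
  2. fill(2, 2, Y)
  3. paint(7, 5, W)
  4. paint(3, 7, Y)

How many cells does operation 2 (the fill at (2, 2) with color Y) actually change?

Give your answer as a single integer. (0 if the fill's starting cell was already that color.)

Answer: 16

Derivation:
After op 1 fill(0,5,R) [16 cells changed]:
GGRRRRGGG
GGRRRRGGG
GGRRRRGGG
GGRRRRGGG
GGGGGGGGG
GGGGGGGGG
GGGGGGGGG
GGGKGGGGG
GGGKGGGGG
After op 2 fill(2,2,Y) [16 cells changed]:
GGYYYYGGG
GGYYYYGGG
GGYYYYGGG
GGYYYYGGG
GGGGGGGGG
GGGGGGGGG
GGGGGGGGG
GGGKGGGGG
GGGKGGGGG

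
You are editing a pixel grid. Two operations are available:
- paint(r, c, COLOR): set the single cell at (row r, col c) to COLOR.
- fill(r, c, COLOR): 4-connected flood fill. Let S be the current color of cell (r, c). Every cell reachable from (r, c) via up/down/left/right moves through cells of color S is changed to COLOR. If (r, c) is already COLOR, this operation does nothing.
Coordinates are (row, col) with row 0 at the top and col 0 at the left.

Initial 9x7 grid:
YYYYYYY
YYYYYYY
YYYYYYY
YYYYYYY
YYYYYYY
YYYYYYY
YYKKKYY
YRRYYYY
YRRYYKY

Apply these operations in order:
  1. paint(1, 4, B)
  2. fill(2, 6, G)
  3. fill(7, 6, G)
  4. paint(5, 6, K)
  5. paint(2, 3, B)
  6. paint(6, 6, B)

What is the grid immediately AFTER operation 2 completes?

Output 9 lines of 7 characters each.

Answer: GGGGGGG
GGGGBGG
GGGGGGG
GGGGGGG
GGGGGGG
GGGGGGG
GGKKKGG
GRRGGGG
GRRGGKG

Derivation:
After op 1 paint(1,4,B):
YYYYYYY
YYYYBYY
YYYYYYY
YYYYYYY
YYYYYYY
YYYYYYY
YYKKKYY
YRRYYYY
YRRYYKY
After op 2 fill(2,6,G) [54 cells changed]:
GGGGGGG
GGGGBGG
GGGGGGG
GGGGGGG
GGGGGGG
GGGGGGG
GGKKKGG
GRRGGGG
GRRGGKG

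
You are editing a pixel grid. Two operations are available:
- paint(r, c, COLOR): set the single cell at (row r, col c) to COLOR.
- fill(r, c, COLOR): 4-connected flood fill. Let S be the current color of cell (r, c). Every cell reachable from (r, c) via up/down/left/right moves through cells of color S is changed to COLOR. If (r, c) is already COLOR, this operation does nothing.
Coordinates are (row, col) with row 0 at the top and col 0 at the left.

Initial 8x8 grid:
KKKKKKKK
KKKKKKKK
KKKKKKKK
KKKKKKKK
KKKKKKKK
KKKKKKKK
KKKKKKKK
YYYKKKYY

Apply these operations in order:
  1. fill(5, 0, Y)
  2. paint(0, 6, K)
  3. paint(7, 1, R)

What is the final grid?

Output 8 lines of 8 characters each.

After op 1 fill(5,0,Y) [59 cells changed]:
YYYYYYYY
YYYYYYYY
YYYYYYYY
YYYYYYYY
YYYYYYYY
YYYYYYYY
YYYYYYYY
YYYYYYYY
After op 2 paint(0,6,K):
YYYYYYKY
YYYYYYYY
YYYYYYYY
YYYYYYYY
YYYYYYYY
YYYYYYYY
YYYYYYYY
YYYYYYYY
After op 3 paint(7,1,R):
YYYYYYKY
YYYYYYYY
YYYYYYYY
YYYYYYYY
YYYYYYYY
YYYYYYYY
YYYYYYYY
YRYYYYYY

Answer: YYYYYYKY
YYYYYYYY
YYYYYYYY
YYYYYYYY
YYYYYYYY
YYYYYYYY
YYYYYYYY
YRYYYYYY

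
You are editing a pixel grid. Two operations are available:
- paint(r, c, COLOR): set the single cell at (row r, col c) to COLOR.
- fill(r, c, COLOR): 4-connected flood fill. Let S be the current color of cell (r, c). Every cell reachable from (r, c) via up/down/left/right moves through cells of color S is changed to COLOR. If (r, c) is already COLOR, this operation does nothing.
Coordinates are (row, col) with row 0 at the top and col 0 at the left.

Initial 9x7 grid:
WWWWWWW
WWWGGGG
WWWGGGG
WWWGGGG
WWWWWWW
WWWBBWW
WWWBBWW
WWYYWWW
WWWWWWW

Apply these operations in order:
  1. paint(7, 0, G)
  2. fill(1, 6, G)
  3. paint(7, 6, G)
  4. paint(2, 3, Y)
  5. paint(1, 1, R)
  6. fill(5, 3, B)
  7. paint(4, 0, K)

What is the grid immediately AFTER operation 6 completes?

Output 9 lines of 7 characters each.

Answer: WWWWWWW
WRWGGGG
WWWYGGG
WWWGGGG
WWWWWWW
WWWBBWW
WWWBBWW
GWYYWWG
WWWWWWW

Derivation:
After op 1 paint(7,0,G):
WWWWWWW
WWWGGGG
WWWGGGG
WWWGGGG
WWWWWWW
WWWBBWW
WWWBBWW
GWYYWWW
WWWWWWW
After op 2 fill(1,6,G) [0 cells changed]:
WWWWWWW
WWWGGGG
WWWGGGG
WWWGGGG
WWWWWWW
WWWBBWW
WWWBBWW
GWYYWWW
WWWWWWW
After op 3 paint(7,6,G):
WWWWWWW
WWWGGGG
WWWGGGG
WWWGGGG
WWWWWWW
WWWBBWW
WWWBBWW
GWYYWWG
WWWWWWW
After op 4 paint(2,3,Y):
WWWWWWW
WWWGGGG
WWWYGGG
WWWGGGG
WWWWWWW
WWWBBWW
WWWBBWW
GWYYWWG
WWWWWWW
After op 5 paint(1,1,R):
WWWWWWW
WRWGGGG
WWWYGGG
WWWGGGG
WWWWWWW
WWWBBWW
WWWBBWW
GWYYWWG
WWWWWWW
After op 6 fill(5,3,B) [0 cells changed]:
WWWWWWW
WRWGGGG
WWWYGGG
WWWGGGG
WWWWWWW
WWWBBWW
WWWBBWW
GWYYWWG
WWWWWWW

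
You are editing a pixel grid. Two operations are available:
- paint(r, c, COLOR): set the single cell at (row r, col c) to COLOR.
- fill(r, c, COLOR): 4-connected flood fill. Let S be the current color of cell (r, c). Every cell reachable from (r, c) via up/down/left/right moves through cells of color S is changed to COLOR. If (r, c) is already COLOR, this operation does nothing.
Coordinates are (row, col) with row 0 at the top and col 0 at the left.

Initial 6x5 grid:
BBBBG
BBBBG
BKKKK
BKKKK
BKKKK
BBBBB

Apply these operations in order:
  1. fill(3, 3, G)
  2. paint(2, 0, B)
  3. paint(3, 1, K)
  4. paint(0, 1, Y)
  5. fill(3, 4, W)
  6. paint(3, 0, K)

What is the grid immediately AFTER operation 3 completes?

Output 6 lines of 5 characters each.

Answer: BBBBG
BBBBG
BGGGG
BKGGG
BGGGG
BBBBB

Derivation:
After op 1 fill(3,3,G) [12 cells changed]:
BBBBG
BBBBG
BGGGG
BGGGG
BGGGG
BBBBB
After op 2 paint(2,0,B):
BBBBG
BBBBG
BGGGG
BGGGG
BGGGG
BBBBB
After op 3 paint(3,1,K):
BBBBG
BBBBG
BGGGG
BKGGG
BGGGG
BBBBB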